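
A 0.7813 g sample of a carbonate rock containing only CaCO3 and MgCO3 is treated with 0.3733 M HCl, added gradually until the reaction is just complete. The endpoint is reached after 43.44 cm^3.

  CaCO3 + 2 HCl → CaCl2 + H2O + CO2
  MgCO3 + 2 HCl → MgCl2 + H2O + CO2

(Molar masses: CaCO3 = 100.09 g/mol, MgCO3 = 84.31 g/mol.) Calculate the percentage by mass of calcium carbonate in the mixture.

n(HCl) = 0.04344 × 0.3733 = 0.01622 mol
Let x = n(CaCO3), y = n(MgCO3).
Titrant: 2x + 2y = 0.01622;  mass: 100.09x + 84.31y = 0.7813
Solving, x = 6.192 × 10^-3 mol, y = 1.916 × 10^-3 mol
mass of CaCO3 = 6.192 × 10^-3 × 100.09 = 0.6197 g
% CaCO3 = 0.6197 / 0.7813 × 100 = 79.32 %

79.32 %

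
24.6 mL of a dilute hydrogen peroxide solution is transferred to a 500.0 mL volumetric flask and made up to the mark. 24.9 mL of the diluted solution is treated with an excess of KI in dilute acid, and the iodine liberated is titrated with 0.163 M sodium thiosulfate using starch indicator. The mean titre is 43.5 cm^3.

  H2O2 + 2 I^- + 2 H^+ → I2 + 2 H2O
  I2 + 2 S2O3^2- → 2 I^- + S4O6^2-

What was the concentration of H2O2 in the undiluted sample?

n(S2O3^2-) = 0.0435 × 0.163 = 7.09 × 10^-3 mol
n(I2) = n(S2O3^2-)/2 = 3.55 × 10^-3 mol
n(H2O2) in the aliquot = 3.55 × 10^-3 mol (1:1 ratio)
[H2O2]_dilute = 3.55 × 10^-3 / 0.0249 = 0.142 mol/L
[H2O2]_original = 0.142 × 500.0/24.6 = 2.89 mol/L

2.89 M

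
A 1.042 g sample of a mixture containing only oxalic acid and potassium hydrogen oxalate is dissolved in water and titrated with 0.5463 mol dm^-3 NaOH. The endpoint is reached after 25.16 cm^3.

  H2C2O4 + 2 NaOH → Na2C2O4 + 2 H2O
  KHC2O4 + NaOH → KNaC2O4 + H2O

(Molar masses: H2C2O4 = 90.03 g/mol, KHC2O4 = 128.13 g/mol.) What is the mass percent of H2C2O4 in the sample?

n(NaOH) = 0.02516 × 0.5463 = 0.01374 mol
Let x = n(H2C2O4), y = n(KHC2O4).
Titrant: 2x + 1y = 0.01374;  mass: 90.03x + 128.13y = 1.042
Solving, x = 4.326 × 10^-3 mol, y = 5.093 × 10^-3 mol
mass of H2C2O4 = 4.326 × 10^-3 × 90.03 = 0.3895 g
% H2C2O4 = 0.3895 / 1.042 × 100 = 37.38 %

37.38 %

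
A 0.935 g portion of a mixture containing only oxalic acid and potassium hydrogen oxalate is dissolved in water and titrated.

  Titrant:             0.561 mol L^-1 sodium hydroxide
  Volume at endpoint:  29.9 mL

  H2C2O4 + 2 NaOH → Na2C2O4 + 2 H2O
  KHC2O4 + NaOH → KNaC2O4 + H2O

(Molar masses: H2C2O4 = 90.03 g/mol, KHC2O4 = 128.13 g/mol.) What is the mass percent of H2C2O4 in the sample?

n(NaOH) = 0.0299 × 0.561 = 0.0168 mol
Let x = n(H2C2O4), y = n(KHC2O4).
Titrant: 2x + 1y = 0.0168;  mass: 90.03x + 128.13y = 0.935
Solving, x = 7.30 × 10^-3 mol, y = 2.16 × 10^-3 mol
mass of H2C2O4 = 7.30 × 10^-3 × 90.03 = 0.658 g
% H2C2O4 = 0.658 / 0.935 × 100 = 70.3 %

70.3 %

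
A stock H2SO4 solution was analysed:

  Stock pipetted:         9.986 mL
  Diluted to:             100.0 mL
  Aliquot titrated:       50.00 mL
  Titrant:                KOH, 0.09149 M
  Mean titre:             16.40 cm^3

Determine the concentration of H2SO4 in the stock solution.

H2SO4 + 2 KOH → K2SO4 + 2 H2O
n(KOH) = 0.01640 × 0.09149 = 1.500 × 10^-3 mol
From the 1:2 ratio, n(H2SO4) in the aliquot = 1/2 × 1.500 × 10^-3 = 7.502 × 10^-4 mol
[H2SO4]_dilute = 7.502 × 10^-4 / 0.05000 = 0.01500 mol/L
Dilution factor = 100.0 / 9.986 = 10.01
[H2SO4]_stock = 0.01500 × 10.01 = 0.1503 mol/L

0.1503 M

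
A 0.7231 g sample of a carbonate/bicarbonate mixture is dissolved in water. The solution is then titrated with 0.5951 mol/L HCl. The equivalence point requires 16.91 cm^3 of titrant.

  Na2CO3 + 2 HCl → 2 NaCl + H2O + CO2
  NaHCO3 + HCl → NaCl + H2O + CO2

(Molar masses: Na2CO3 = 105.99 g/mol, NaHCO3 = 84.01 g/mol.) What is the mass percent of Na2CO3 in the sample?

n(HCl) = 0.01691 × 0.5951 = 0.01006 mol
Let x = n(Na2CO3), y = n(NaHCO3).
Titrant: 2x + 1y = 0.01006;  mass: 105.99x + 84.01y = 0.7231
Solving, x = 1.972 × 10^-3 mol, y = 6.120 × 10^-3 mol
mass of Na2CO3 = 1.972 × 10^-3 × 105.99 = 0.2090 g
% Na2CO3 = 0.2090 / 0.7231 × 100 = 28.90 %

28.90 %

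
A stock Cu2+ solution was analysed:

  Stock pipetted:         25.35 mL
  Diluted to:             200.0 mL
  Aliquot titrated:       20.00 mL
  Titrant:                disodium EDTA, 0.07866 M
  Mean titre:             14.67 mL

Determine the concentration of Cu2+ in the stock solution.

0.4552 M

Cu^2+ + EDTA^4- → [Cu(EDTA)]^2-
n(EDTA) = 0.01467 × 0.07866 = 1.154 × 10^-3 mol
n(Cu2+) in the aliquot = 1.154 × 10^-3 mol (1:1 ratio)
[Cu2+]_dilute = 1.154 × 10^-3 / 0.02000 = 0.05770 mol/L
Dilution factor = 200.0 / 25.35 = 7.890
[Cu2+]_stock = 0.05770 × 7.890 = 0.4552 mol/L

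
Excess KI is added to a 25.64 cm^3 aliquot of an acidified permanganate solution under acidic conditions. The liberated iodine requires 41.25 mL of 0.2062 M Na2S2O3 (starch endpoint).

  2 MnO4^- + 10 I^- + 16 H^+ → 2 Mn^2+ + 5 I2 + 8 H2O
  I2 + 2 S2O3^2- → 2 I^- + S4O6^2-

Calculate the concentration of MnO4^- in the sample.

0.06635 M

n(S2O3^2-) = 0.04125 × 0.2062 = 8.506 × 10^-3 mol
n(I2) = n(S2O3^2-)/2 = 4.253 × 10^-3 mol
From the 2:5 ratio, n(MnO4^-) in the aliquot = 2/5 × 4.253 × 10^-3 = 1.701 × 10^-3 mol
[MnO4^-] = 1.701 × 10^-3 / 0.02564 = 0.06635 mol/L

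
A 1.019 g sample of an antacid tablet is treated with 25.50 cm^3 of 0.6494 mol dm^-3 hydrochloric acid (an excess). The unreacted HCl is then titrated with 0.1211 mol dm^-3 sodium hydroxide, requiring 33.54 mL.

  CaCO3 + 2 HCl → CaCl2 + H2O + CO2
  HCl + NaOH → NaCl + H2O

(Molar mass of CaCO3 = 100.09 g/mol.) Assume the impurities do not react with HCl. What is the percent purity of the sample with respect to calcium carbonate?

n(HCl) added = 0.02550 × 0.6494 = 0.01656 mol
n(NaOH) used in back-titration = 0.03354 × 0.1211 = 4.062 × 10^-3 mol
n(HCl) left over = 4.062 × 10^-3 mol (1:1 ratio)
n(HCl) consumed by analyte = 0.01656 − 4.062 × 10^-3 = 0.01250 mol
From the 1:2 ratio, n(CaCO3) = 1/2 × 0.01250 = 6.249 × 10^-3 mol
mass of CaCO3 = 6.249 × 10^-3 × 100.09 = 0.6255 g
% CaCO3 = 0.6255 / 1.019 × 100 = 61.38 %

61.38 %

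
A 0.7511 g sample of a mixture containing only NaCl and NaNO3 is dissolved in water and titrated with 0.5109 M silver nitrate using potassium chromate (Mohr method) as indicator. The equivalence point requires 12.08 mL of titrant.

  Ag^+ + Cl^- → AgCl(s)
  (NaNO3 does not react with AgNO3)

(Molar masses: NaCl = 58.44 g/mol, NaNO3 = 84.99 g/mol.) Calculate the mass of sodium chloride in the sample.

n(AgNO3) = 0.01208 × 0.5109 = 6.172 × 10^-3 mol
Let x = n(NaCl), y = n(NaNO3).
Titrant: 1x = 6.172 × 10^-3;  mass: 58.44x + 84.99y = 0.7511
Solving, x = 6.172 × 10^-3 mol, y = 4.594 × 10^-3 mol
mass of NaCl = 6.172 × 10^-3 × 58.44 = 0.3607 g

0.3607 g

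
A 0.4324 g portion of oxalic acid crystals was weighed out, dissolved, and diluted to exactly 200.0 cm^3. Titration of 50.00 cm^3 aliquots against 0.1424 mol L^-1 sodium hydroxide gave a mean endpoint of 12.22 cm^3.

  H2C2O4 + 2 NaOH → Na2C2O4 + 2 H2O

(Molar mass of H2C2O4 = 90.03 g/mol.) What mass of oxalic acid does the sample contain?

0.3133 g

n(NaOH) per titration = 0.01222 × 0.1424 = 1.740 × 10^-3 mol
From the 1:2 ratio, n(H2C2O4) in each aliquot = 1/2 × 1.740 × 10^-3 = 8.701 × 10^-4 mol
n(H2C2O4) in the whole flask = 8.701 × 10^-4 × 200.0/50.00 = 3.480 × 10^-3 mol
mass of H2C2O4 = 3.480 × 10^-3 × 90.03 = 0.3133 g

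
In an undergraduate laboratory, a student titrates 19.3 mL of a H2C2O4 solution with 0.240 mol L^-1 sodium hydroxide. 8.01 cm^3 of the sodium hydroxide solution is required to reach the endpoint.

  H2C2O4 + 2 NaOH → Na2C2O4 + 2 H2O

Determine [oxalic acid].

0.0498 mol/L

n(NaOH) = 0.00801 L × 0.240 mol/L = 1.92 × 10^-3 mol
From the 1:2 mole ratio, n(H2C2O4) = 1/2 × 1.92 × 10^-3 = 9.61 × 10^-4 mol
[H2C2O4] = 9.61 × 10^-4 mol / 0.0193 L = 0.0498 mol/L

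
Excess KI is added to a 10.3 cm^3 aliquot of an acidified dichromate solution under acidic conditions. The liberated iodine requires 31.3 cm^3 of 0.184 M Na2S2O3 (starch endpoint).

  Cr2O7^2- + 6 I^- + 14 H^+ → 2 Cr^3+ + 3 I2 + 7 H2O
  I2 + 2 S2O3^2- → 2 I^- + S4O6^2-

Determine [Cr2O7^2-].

0.0932 M

n(S2O3^2-) = 0.0313 × 0.184 = 5.76 × 10^-3 mol
n(I2) = n(S2O3^2-)/2 = 2.88 × 10^-3 mol
From the 1:3 ratio, n(Cr2O7^2-) in the aliquot = 1/3 × 2.88 × 10^-3 = 9.60 × 10^-4 mol
[Cr2O7^2-] = 9.60 × 10^-4 / 0.0103 = 0.0932 mol/L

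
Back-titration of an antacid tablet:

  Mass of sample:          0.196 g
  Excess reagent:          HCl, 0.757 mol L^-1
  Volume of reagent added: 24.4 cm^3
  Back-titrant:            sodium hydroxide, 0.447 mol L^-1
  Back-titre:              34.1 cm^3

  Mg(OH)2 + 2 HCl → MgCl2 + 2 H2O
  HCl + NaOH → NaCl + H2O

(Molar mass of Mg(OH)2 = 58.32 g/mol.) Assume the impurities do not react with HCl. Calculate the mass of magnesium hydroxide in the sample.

0.0941 g

n(HCl) added = 0.0244 × 0.757 = 0.0185 mol
n(NaOH) used in back-titration = 0.0341 × 0.447 = 0.0152 mol
n(HCl) left over = 0.0152 mol (1:1 ratio)
n(HCl) consumed by analyte = 0.0185 − 0.0152 = 3.23 × 10^-3 mol
From the 1:2 ratio, n(Mg(OH)2) = 1/2 × 3.23 × 10^-3 = 1.61 × 10^-3 mol
mass of Mg(OH)2 = 1.61 × 10^-3 × 58.32 = 0.0941 g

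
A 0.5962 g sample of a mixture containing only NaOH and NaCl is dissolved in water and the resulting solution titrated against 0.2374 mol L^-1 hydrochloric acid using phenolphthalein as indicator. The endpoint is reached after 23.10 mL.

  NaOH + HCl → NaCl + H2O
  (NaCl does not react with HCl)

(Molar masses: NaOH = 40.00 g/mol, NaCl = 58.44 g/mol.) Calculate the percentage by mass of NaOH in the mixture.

36.79 %

n(HCl) = 0.02310 × 0.2374 = 5.484 × 10^-3 mol
Let x = n(NaOH), y = n(NaCl).
Titrant: 1x = 5.484 × 10^-3;  mass: 40.00x + 58.44y = 0.5962
Solving, x = 5.484 × 10^-3 mol, y = 6.448 × 10^-3 mol
mass of NaOH = 5.484 × 10^-3 × 40.00 = 0.2194 g
% NaOH = 0.2194 / 0.5962 × 100 = 36.79 %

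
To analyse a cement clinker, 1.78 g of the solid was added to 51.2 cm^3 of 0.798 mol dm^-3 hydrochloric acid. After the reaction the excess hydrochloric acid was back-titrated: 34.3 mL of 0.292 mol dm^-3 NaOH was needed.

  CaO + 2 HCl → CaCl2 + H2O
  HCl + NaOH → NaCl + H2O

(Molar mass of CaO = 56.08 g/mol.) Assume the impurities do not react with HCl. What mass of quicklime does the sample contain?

0.865 g

n(HCl) added = 0.0512 × 0.798 = 0.0409 mol
n(NaOH) used in back-titration = 0.0343 × 0.292 = 0.0100 mol
n(HCl) left over = 0.0100 mol (1:1 ratio)
n(HCl) consumed by analyte = 0.0409 − 0.0100 = 0.0308 mol
From the 1:2 ratio, n(CaO) = 1/2 × 0.0308 = 0.0154 mol
mass of CaO = 0.0154 × 56.08 = 0.865 g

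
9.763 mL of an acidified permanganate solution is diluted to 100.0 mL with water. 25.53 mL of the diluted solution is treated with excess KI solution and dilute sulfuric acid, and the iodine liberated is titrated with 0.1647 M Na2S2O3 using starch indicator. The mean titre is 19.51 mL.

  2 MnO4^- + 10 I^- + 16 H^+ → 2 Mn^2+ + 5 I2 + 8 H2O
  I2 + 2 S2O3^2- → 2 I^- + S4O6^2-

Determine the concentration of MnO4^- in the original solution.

0.2578 M

n(S2O3^2-) = 0.01951 × 0.1647 = 3.213 × 10^-3 mol
n(I2) = n(S2O3^2-)/2 = 1.607 × 10^-3 mol
From the 2:5 ratio, n(MnO4^-) in the aliquot = 2/5 × 1.607 × 10^-3 = 6.427 × 10^-4 mol
[MnO4^-]_dilute = 6.427 × 10^-4 / 0.02553 = 0.02517 mol/L
[MnO4^-]_original = 0.02517 × 100.0/9.763 = 0.2578 mol/L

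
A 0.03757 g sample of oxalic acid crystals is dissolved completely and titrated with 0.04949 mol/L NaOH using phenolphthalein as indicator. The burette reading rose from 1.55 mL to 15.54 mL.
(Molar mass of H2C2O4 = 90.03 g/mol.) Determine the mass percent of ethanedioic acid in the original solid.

82.96 %

H2C2O4 + 2 NaOH → Na2C2O4 + 2 H2O
n(NaOH) = 0.01399 L × 0.04949 mol/L = 6.924 × 10^-4 mol
From the 1:2 ratio, n(H2C2O4) = 1/2 × 6.924 × 10^-4 = 3.462 × 10^-4 mol
mass of H2C2O4 = 3.462 × 10^-4 × 90.03 g/mol = 0.03117 g
% H2C2O4 = 0.03117 / 0.03757 × 100 = 82.96 %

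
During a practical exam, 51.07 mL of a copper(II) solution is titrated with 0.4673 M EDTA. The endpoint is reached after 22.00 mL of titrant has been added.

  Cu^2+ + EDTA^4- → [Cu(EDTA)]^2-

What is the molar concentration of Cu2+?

n(EDTA) = 0.02200 L × 0.4673 mol/L = 0.01028 mol
n(Cu2+) = 0.01028 mol (1:1 mole ratio)
[Cu2+] = 0.01028 mol / 0.05107 L = 0.2013 mol/L

0.2013 M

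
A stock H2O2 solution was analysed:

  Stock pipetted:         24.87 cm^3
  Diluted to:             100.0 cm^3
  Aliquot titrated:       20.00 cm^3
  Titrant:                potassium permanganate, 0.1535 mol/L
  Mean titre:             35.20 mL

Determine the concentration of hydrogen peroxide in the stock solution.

2 MnO4^- + 5 H2O2 + 6 H^+ → 2 Mn^2+ + 5 O2 + 8 H2O
n(KMnO4) = 0.03520 × 0.1535 = 5.403 × 10^-3 mol
From the 5:2 ratio, n(H2O2) in the aliquot = 5/2 × 5.403 × 10^-3 = 0.01351 mol
[H2O2]_dilute = 0.01351 / 0.02000 = 0.6754 mol/L
Dilution factor = 100.0 / 24.87 = 4.021
[H2O2]_stock = 0.6754 × 4.021 = 2.716 mol/L

2.716 mol/L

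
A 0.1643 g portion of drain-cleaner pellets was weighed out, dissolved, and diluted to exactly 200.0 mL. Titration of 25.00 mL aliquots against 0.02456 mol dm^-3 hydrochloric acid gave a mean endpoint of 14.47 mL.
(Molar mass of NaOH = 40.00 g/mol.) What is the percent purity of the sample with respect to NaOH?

69.22 %

NaOH + HCl → NaCl + H2O
n(HCl) per titration = 0.01447 × 0.02456 = 3.554 × 10^-4 mol
n(NaOH) in each aliquot = 3.554 × 10^-4 mol (1:1 ratio)
n(NaOH) in the whole flask = 3.554 × 10^-4 × 200.0/25.00 = 2.843 × 10^-3 mol
mass of NaOH = 2.843 × 10^-3 × 40.00 = 0.1137 g
% NaOH = 0.1137 / 0.1643 × 100 = 69.22 %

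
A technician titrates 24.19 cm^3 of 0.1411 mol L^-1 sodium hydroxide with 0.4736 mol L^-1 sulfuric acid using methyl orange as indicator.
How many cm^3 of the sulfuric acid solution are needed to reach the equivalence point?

2 NaOH + H2SO4 → Na2SO4 + 2 H2O
n(NaOH) = 0.02419 L × 0.1411 mol/L = 3.413 × 10^-3 mol
From the 1:2 stoichiometry, n(H2SO4) = 1/2 × 3.413 × 10^-3 = 1.707 × 10^-3 mol
V(H2SO4) = 1.707 × 10^-3 mol / 0.4736 mol/L = 0.003603 L = 3.603 mL

3.603 mL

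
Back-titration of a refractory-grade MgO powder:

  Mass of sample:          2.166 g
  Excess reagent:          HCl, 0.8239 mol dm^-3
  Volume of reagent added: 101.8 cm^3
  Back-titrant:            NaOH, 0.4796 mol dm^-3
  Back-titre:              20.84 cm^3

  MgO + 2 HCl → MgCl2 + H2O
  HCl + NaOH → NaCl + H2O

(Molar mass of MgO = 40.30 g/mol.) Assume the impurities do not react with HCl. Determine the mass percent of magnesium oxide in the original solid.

68.73 %

n(HCl) added = 0.1018 × 0.8239 = 0.08387 mol
n(NaOH) used in back-titration = 0.02084 × 0.4796 = 9.995 × 10^-3 mol
n(HCl) left over = 9.995 × 10^-3 mol (1:1 ratio)
n(HCl) consumed by analyte = 0.08387 − 9.995 × 10^-3 = 0.07388 mol
From the 1:2 ratio, n(MgO) = 1/2 × 0.07388 = 0.03694 mol
mass of MgO = 0.03694 × 40.30 = 1.489 g
% MgO = 1.489 / 2.166 × 100 = 68.73 %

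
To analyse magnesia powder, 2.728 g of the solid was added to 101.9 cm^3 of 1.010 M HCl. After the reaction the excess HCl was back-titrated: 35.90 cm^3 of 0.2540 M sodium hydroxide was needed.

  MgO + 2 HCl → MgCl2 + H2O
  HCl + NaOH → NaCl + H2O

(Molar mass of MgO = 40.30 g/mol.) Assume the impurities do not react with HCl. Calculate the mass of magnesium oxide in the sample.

1.890 g

n(HCl) added = 0.1019 × 1.010 = 0.1029 mol
n(NaOH) used in back-titration = 0.03590 × 0.2540 = 9.119 × 10^-3 mol
n(HCl) left over = 9.119 × 10^-3 mol (1:1 ratio)
n(HCl) consumed by analyte = 0.1029 − 9.119 × 10^-3 = 0.09380 mol
From the 1:2 ratio, n(MgO) = 1/2 × 0.09380 = 0.04690 mol
mass of MgO = 0.04690 × 40.30 = 1.890 g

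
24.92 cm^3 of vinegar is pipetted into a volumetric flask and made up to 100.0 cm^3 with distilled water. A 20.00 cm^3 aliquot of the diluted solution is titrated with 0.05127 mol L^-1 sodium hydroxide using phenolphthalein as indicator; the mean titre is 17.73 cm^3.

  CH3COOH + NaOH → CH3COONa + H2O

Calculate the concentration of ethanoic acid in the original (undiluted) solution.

0.1824 mol/L

n(NaOH) = 0.01773 × 0.05127 = 9.090 × 10^-4 mol
n(CH3COOH) in the aliquot = 9.090 × 10^-4 mol (1:1 ratio)
[CH3COOH]_dilute = 9.090 × 10^-4 / 0.02000 = 0.04545 mol/L
Dilution factor = 100.0 / 24.92 = 4.013
[CH3COOH]_stock = 0.04545 × 4.013 = 0.1824 mol/L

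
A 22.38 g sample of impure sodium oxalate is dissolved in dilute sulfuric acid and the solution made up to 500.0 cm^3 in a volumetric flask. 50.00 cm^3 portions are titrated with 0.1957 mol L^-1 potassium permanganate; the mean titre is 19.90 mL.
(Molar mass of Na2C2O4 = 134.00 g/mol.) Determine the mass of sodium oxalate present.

2 MnO4^- + 5 C2O4^2- + 16 H^+ → 2 Mn^2+ + 10 CO2 + 8 H2O
n(KMnO4) per titration = 0.01990 × 0.1957 = 3.894 × 10^-3 mol
From the 5:2 ratio, n(Na2C2O4) in each aliquot = 5/2 × 3.894 × 10^-3 = 9.736 × 10^-3 mol
n(Na2C2O4) in the whole flask = 9.736 × 10^-3 × 500.0/50.00 = 0.09736 mol
mass of Na2C2O4 = 0.09736 × 134.00 = 13.05 g

13.05 g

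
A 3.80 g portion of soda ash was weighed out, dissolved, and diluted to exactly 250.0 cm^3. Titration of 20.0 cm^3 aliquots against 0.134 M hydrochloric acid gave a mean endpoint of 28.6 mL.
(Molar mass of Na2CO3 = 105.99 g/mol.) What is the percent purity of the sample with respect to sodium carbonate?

66.8 %

Na2CO3 + 2 HCl → 2 NaCl + H2O + CO2
n(HCl) per titration = 0.0286 × 0.134 = 3.83 × 10^-3 mol
From the 1:2 ratio, n(Na2CO3) in each aliquot = 1/2 × 3.83 × 10^-3 = 1.92 × 10^-3 mol
n(Na2CO3) in the whole flask = 1.92 × 10^-3 × 250.0/20.0 = 0.0240 mol
mass of Na2CO3 = 0.0240 × 105.99 = 2.54 g
% Na2CO3 = 2.54 / 3.80 × 100 = 66.8 %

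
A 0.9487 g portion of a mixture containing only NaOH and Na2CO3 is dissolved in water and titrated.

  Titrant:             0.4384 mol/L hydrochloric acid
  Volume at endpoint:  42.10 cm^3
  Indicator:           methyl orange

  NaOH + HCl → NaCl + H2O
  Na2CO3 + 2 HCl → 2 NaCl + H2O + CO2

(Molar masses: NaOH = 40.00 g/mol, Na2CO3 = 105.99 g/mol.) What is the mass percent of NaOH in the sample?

n(HCl) = 0.04210 × 0.4384 = 0.01846 mol
Let x = n(NaOH), y = n(Na2CO3).
Titrant: 1x + 2y = 0.01846;  mass: 40.00x + 105.99y = 0.9487
Solving, x = 2.263 × 10^-3 mol, y = 8.097 × 10^-3 mol
mass of NaOH = 2.263 × 10^-3 × 40.00 = 0.09053 g
% NaOH = 0.09053 / 0.9487 × 100 = 9.542 %

9.542 %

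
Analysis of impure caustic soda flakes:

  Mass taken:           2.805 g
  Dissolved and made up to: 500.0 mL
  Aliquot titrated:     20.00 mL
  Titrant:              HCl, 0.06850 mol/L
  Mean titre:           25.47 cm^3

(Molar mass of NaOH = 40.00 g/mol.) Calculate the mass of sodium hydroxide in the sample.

NaOH + HCl → NaCl + H2O
n(HCl) per titration = 0.02547 × 0.06850 = 1.745 × 10^-3 mol
n(NaOH) in each aliquot = 1.745 × 10^-3 mol (1:1 ratio)
n(NaOH) in the whole flask = 1.745 × 10^-3 × 500.0/20.00 = 0.04362 mol
mass of NaOH = 0.04362 × 40.00 = 1.745 g

1.745 g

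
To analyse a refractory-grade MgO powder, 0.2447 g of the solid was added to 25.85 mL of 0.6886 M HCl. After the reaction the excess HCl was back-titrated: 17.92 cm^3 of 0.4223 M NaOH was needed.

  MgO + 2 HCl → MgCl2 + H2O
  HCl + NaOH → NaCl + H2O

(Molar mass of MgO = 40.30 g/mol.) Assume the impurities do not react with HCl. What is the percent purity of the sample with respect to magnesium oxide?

n(HCl) added = 0.02585 × 0.6886 = 0.01780 mol
n(NaOH) used in back-titration = 0.01792 × 0.4223 = 7.568 × 10^-3 mol
n(HCl) left over = 7.568 × 10^-3 mol (1:1 ratio)
n(HCl) consumed by analyte = 0.01780 − 7.568 × 10^-3 = 0.01023 mol
From the 1:2 ratio, n(MgO) = 1/2 × 0.01023 = 5.116 × 10^-3 mol
mass of MgO = 5.116 × 10^-3 × 40.30 = 0.2062 g
% MgO = 0.2062 / 0.2447 × 100 = 84.26 %

84.26 %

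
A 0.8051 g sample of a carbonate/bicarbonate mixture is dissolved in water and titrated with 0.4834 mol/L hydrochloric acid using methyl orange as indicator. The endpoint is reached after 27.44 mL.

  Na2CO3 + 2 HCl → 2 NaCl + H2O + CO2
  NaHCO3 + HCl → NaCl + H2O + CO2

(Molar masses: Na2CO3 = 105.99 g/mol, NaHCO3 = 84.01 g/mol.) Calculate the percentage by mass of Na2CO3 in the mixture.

65.63 %

n(HCl) = 0.02744 × 0.4834 = 0.01326 mol
Let x = n(Na2CO3), y = n(NaHCO3).
Titrant: 2x + 1y = 0.01326;  mass: 105.99x + 84.01y = 0.8051
Solving, x = 4.985 × 10^-3 mol, y = 3.294 × 10^-3 mol
mass of Na2CO3 = 4.985 × 10^-3 × 105.99 = 0.5284 g
% Na2CO3 = 0.5284 / 0.8051 × 100 = 65.63 %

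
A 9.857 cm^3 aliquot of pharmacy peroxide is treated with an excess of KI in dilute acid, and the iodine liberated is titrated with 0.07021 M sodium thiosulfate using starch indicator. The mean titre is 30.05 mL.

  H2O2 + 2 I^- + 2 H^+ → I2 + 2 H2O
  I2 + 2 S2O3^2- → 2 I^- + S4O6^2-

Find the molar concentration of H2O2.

n(S2O3^2-) = 0.03005 × 0.07021 = 2.110 × 10^-3 mol
n(I2) = n(S2O3^2-)/2 = 1.055 × 10^-3 mol
n(H2O2) in the aliquot = 1.055 × 10^-3 mol (1:1 ratio)
[H2O2] = 1.055 × 10^-3 / 0.009857 = 0.1070 mol/L

0.1070 M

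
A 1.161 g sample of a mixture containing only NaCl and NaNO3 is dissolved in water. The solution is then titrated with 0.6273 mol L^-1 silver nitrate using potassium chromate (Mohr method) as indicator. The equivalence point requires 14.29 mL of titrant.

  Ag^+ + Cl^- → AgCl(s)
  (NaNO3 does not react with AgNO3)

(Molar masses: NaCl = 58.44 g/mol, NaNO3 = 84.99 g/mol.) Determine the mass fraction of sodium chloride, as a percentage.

45.12 %

n(AgNO3) = 0.01429 × 0.6273 = 8.964 × 10^-3 mol
Let x = n(NaCl), y = n(NaNO3).
Titrant: 1x = 8.964 × 10^-3;  mass: 58.44x + 84.99y = 1.161
Solving, x = 8.964 × 10^-3 mol, y = 7.497 × 10^-3 mol
mass of NaCl = 8.964 × 10^-3 × 58.44 = 0.5239 g
% NaCl = 0.5239 / 1.161 × 100 = 45.12 %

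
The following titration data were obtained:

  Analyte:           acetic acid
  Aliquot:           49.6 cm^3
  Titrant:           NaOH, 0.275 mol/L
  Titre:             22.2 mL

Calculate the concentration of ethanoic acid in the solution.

0.123 mol/L

CH3COOH + NaOH → CH3COONa + H2O
n(NaOH) = 0.0222 L × 0.275 mol/L = 6.11 × 10^-3 mol
n(CH3COOH) = 6.11 × 10^-3 mol (1:1 mole ratio)
[CH3COOH] = 6.11 × 10^-3 mol / 0.0496 L = 0.123 mol/L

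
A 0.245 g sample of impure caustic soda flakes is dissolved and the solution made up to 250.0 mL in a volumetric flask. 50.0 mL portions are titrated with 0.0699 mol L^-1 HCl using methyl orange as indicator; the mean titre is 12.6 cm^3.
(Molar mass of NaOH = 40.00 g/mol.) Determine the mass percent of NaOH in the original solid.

71.9 %

NaOH + HCl → NaCl + H2O
n(HCl) per titration = 0.0126 × 0.0699 = 8.81 × 10^-4 mol
n(NaOH) in each aliquot = 8.81 × 10^-4 mol (1:1 ratio)
n(NaOH) in the whole flask = 8.81 × 10^-4 × 250.0/50.0 = 4.40 × 10^-3 mol
mass of NaOH = 4.40 × 10^-3 × 40.00 = 0.176 g
% NaOH = 0.176 / 0.245 × 100 = 71.9 %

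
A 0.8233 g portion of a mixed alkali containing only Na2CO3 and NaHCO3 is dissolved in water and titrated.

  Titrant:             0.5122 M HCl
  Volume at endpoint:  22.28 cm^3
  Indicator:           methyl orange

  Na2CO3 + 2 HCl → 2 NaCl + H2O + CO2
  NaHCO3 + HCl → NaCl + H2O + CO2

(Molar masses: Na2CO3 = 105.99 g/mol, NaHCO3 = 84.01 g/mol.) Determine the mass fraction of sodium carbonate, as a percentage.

n(HCl) = 0.02228 × 0.5122 = 0.01141 mol
Let x = n(Na2CO3), y = n(NaHCO3).
Titrant: 2x + 1y = 0.01141;  mass: 105.99x + 84.01y = 0.8233
Solving, x = 2.183 × 10^-3 mol, y = 7.046 × 10^-3 mol
mass of Na2CO3 = 2.183 × 10^-3 × 105.99 = 0.2314 g
% Na2CO3 = 0.2314 / 0.8233 × 100 = 28.10 %

28.10 %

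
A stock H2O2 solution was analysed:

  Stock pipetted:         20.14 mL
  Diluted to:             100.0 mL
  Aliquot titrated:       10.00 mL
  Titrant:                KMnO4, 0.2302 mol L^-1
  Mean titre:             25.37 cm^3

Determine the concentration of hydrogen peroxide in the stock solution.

2 MnO4^- + 5 H2O2 + 6 H^+ → 2 Mn^2+ + 5 O2 + 8 H2O
n(KMnO4) = 0.02537 × 0.2302 = 5.840 × 10^-3 mol
From the 5:2 ratio, n(H2O2) in the aliquot = 5/2 × 5.840 × 10^-3 = 0.01460 mol
[H2O2]_dilute = 0.01460 / 0.01000 = 1.460 mol/L
Dilution factor = 100.0 / 20.14 = 4.965
[H2O2]_stock = 1.460 × 4.965 = 7.249 mol/L

7.249 mol/L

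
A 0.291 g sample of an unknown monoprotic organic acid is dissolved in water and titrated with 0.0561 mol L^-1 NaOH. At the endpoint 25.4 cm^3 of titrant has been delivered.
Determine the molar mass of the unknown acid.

204 g/mol

n(NaOH) = 0.0254 L × 0.0561 mol/L = 1.42 × 10^-3 mol
n(HA) = 1.42 × 10^-3 mol (1:1 ratio)
M = m / n = 0.291 g / 1.42 × 10^-3 mol = 204 g/mol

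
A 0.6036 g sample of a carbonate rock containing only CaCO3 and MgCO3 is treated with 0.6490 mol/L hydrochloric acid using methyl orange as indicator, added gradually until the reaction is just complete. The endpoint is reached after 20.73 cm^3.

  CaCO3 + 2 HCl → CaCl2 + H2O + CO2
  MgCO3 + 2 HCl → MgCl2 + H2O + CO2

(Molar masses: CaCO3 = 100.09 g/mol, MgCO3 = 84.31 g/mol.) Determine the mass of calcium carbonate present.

n(HCl) = 0.02073 × 0.6490 = 0.01345 mol
Let x = n(CaCO3), y = n(MgCO3).
Titrant: 2x + 2y = 0.01345;  mass: 100.09x + 84.31y = 0.6036
Solving, x = 2.310 × 10^-3 mol, y = 4.417 × 10^-3 mol
mass of CaCO3 = 2.310 × 10^-3 × 100.09 = 0.2312 g

0.2312 g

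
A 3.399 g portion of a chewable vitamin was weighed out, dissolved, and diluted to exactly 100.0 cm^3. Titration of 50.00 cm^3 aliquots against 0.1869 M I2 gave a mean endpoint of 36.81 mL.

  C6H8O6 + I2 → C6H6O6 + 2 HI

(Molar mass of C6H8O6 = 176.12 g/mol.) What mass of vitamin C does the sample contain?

2.423 g

n(I2) per titration = 0.03681 × 0.1869 = 6.880 × 10^-3 mol
n(C6H8O6) in each aliquot = 6.880 × 10^-3 mol (1:1 ratio)
n(C6H8O6) in the whole flask = 6.880 × 10^-3 × 100.0/50.00 = 0.01376 mol
mass of C6H8O6 = 0.01376 × 176.12 = 2.423 g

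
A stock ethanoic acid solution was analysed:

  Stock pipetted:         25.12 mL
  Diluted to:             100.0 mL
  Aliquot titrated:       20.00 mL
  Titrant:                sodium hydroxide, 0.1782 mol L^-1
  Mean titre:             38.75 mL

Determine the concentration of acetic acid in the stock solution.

1.374 mol/L

CH3COOH + NaOH → CH3COONa + H2O
n(NaOH) = 0.03875 × 0.1782 = 6.905 × 10^-3 mol
n(CH3COOH) in the aliquot = 6.905 × 10^-3 mol (1:1 ratio)
[CH3COOH]_dilute = 6.905 × 10^-3 / 0.02000 = 0.3453 mol/L
Dilution factor = 100.0 / 25.12 = 3.981
[CH3COOH]_stock = 0.3453 × 3.981 = 1.374 mol/L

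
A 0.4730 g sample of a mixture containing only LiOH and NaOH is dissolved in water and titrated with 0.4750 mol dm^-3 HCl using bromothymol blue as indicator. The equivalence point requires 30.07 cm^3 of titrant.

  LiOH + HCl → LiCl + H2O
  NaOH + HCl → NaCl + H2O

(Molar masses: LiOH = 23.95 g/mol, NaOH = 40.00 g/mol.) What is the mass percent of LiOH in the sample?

31.02 %

n(HCl) = 0.03007 × 0.4750 = 0.01428 mol
Let x = n(LiOH), y = n(NaOH).
Titrant: 1x + 1y = 0.01428;  mass: 23.95x + 40.00y = 0.4730
Solving, x = 6.126 × 10^-3 mol, y = 8.157 × 10^-3 mol
mass of LiOH = 6.126 × 10^-3 × 23.95 = 0.1467 g
% LiOH = 0.1467 / 0.4730 × 100 = 31.02 %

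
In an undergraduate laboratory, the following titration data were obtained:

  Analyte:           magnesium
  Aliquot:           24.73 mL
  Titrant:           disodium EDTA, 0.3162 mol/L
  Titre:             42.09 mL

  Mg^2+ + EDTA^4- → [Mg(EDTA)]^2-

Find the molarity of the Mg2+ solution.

0.5382 mol/L

n(EDTA) = 0.04209 L × 0.3162 mol/L = 0.01331 mol
n(Mg2+) = 0.01331 mol (1:1 mole ratio)
[Mg2+] = 0.01331 mol / 0.02473 L = 0.5382 mol/L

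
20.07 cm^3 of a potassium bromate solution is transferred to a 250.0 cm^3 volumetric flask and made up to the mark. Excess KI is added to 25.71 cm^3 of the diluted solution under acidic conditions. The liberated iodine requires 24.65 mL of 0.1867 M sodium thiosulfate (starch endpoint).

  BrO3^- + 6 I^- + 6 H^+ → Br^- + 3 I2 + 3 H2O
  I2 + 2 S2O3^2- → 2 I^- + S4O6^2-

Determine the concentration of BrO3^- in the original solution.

n(S2O3^2-) = 0.02465 × 0.1867 = 4.602 × 10^-3 mol
n(I2) = n(S2O3^2-)/2 = 2.301 × 10^-3 mol
From the 1:3 ratio, n(BrO3^-) in the aliquot = 1/3 × 2.301 × 10^-3 = 7.670 × 10^-4 mol
[BrO3^-]_dilute = 7.670 × 10^-4 / 0.02571 = 0.02983 mol/L
[BrO3^-]_original = 0.02983 × 250.0/20.07 = 0.3716 mol/L

0.3716 M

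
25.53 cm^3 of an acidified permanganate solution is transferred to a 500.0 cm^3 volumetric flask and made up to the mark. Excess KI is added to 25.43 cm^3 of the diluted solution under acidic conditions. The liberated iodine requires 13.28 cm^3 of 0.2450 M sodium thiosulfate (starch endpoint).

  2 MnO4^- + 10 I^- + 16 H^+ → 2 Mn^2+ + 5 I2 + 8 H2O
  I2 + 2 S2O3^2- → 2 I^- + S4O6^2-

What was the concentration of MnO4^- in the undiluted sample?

n(S2O3^2-) = 0.01328 × 0.2450 = 3.254 × 10^-3 mol
n(I2) = n(S2O3^2-)/2 = 1.627 × 10^-3 mol
From the 2:5 ratio, n(MnO4^-) in the aliquot = 2/5 × 1.627 × 10^-3 = 6.507 × 10^-4 mol
[MnO4^-]_dilute = 6.507 × 10^-4 / 0.02543 = 0.02559 mol/L
[MnO4^-]_original = 0.02559 × 500.0/25.53 = 0.5011 mol/L

0.5011 M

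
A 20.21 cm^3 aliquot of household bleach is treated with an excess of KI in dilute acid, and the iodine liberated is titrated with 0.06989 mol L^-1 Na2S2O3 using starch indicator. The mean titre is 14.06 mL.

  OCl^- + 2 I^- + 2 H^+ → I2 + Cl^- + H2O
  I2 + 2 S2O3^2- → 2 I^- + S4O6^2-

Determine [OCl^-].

n(S2O3^2-) = 0.01406 × 0.06989 = 9.827 × 10^-4 mol
n(I2) = n(S2O3^2-)/2 = 4.913 × 10^-4 mol
n(OCl^-) in the aliquot = 4.913 × 10^-4 mol (1:1 ratio)
[OCl^-] = 4.913 × 10^-4 / 0.02021 = 0.02431 mol/L

0.02431 mol/L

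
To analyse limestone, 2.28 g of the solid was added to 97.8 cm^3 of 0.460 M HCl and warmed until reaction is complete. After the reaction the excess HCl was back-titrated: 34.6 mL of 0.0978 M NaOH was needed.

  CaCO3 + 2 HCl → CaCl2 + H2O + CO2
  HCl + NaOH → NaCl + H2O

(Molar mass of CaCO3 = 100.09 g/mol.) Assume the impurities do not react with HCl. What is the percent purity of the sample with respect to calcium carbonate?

n(HCl) added = 0.0978 × 0.460 = 0.0450 mol
n(NaOH) used in back-titration = 0.0346 × 0.0978 = 3.38 × 10^-3 mol
n(HCl) left over = 3.38 × 10^-3 mol (1:1 ratio)
n(HCl) consumed by analyte = 0.0450 − 3.38 × 10^-3 = 0.0416 mol
From the 1:2 ratio, n(CaCO3) = 1/2 × 0.0416 = 0.0208 mol
mass of CaCO3 = 0.0208 × 100.09 = 2.08 g
% CaCO3 = 2.08 / 2.28 × 100 = 91.3 %

91.3 %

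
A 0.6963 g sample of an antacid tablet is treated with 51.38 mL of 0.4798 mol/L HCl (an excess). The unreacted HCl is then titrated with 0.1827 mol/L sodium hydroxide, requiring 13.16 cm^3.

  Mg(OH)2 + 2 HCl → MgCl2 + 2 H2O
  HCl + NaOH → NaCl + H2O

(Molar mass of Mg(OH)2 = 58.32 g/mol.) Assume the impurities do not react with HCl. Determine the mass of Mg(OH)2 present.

0.6487 g

n(HCl) added = 0.05138 × 0.4798 = 0.02465 mol
n(NaOH) used in back-titration = 0.01316 × 0.1827 = 2.404 × 10^-3 mol
n(HCl) left over = 2.404 × 10^-3 mol (1:1 ratio)
n(HCl) consumed by analyte = 0.02465 − 2.404 × 10^-3 = 0.02225 mol
From the 1:2 ratio, n(Mg(OH)2) = 1/2 × 0.02225 = 0.01112 mol
mass of Mg(OH)2 = 0.01112 × 58.32 = 0.6487 g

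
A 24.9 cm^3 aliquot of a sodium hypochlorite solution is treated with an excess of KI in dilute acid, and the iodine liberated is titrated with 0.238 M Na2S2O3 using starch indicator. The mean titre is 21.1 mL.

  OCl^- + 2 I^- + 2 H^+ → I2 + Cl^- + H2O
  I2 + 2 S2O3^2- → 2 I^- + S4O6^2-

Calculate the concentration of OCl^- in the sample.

0.101 M

n(S2O3^2-) = 0.0211 × 0.238 = 5.02 × 10^-3 mol
n(I2) = n(S2O3^2-)/2 = 2.51 × 10^-3 mol
n(OCl^-) in the aliquot = 2.51 × 10^-3 mol (1:1 ratio)
[OCl^-] = 2.51 × 10^-3 / 0.0249 = 0.101 mol/L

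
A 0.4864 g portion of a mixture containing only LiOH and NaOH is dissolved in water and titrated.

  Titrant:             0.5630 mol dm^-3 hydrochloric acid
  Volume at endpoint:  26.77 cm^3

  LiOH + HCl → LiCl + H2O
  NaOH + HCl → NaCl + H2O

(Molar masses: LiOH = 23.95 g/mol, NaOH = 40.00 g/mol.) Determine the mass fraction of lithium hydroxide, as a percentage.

n(HCl) = 0.02677 × 0.5630 = 0.01507 mol
Let x = n(LiOH), y = n(NaOH).
Titrant: 1x + 1y = 0.01507;  mass: 23.95x + 40.00y = 0.4864
Solving, x = 7.256 × 10^-3 mol, y = 7.815 × 10^-3 mol
mass of LiOH = 7.256 × 10^-3 × 23.95 = 0.1738 g
% LiOH = 0.1738 / 0.4864 × 100 = 35.73 %

35.73 %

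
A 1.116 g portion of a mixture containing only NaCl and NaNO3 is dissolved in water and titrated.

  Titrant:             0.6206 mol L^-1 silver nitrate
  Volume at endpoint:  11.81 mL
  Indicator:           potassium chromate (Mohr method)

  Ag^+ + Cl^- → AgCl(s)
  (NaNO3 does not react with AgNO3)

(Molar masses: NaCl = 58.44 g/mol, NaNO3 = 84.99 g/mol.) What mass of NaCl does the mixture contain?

0.4283 g

n(AgNO3) = 0.01181 × 0.6206 = 7.329 × 10^-3 mol
Let x = n(NaCl), y = n(NaNO3).
Titrant: 1x = 7.329 × 10^-3;  mass: 58.44x + 84.99y = 1.116
Solving, x = 7.329 × 10^-3 mol, y = 8.091 × 10^-3 mol
mass of NaCl = 7.329 × 10^-3 × 58.44 = 0.4283 g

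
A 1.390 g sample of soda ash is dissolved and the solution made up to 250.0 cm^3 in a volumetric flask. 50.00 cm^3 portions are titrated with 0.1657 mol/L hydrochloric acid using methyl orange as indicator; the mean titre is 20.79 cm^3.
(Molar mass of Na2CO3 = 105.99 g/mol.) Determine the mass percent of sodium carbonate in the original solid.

Na2CO3 + 2 HCl → 2 NaCl + H2O + CO2
n(HCl) per titration = 0.02079 × 0.1657 = 3.445 × 10^-3 mol
From the 1:2 ratio, n(Na2CO3) in each aliquot = 1/2 × 3.445 × 10^-3 = 1.722 × 10^-3 mol
n(Na2CO3) in the whole flask = 1.722 × 10^-3 × 250.0/50.00 = 8.612 × 10^-3 mol
mass of Na2CO3 = 8.612 × 10^-3 × 105.99 = 0.9128 g
% Na2CO3 = 0.9128 / 1.390 × 100 = 65.67 %

65.67 %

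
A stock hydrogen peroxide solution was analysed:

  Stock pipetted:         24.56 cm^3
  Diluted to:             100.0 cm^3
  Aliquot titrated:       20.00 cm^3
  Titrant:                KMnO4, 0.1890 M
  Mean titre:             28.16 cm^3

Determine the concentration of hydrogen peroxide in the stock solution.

2 MnO4^- + 5 H2O2 + 6 H^+ → 2 Mn^2+ + 5 O2 + 8 H2O
n(KMnO4) = 0.02816 × 0.1890 = 5.322 × 10^-3 mol
From the 5:2 ratio, n(H2O2) in the aliquot = 5/2 × 5.322 × 10^-3 = 0.01331 mol
[H2O2]_dilute = 0.01331 / 0.02000 = 0.6653 mol/L
Dilution factor = 100.0 / 24.56 = 4.072
[H2O2]_stock = 0.6653 × 4.072 = 2.709 mol/L

2.709 M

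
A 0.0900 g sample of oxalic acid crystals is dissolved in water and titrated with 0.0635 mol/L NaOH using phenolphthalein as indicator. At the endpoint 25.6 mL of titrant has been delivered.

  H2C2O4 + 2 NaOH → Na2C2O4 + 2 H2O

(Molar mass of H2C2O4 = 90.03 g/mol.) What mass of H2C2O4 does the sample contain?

n(NaOH) = 0.0256 L × 0.0635 mol/L = 1.63 × 10^-3 mol
From the 1:2 ratio, n(H2C2O4) = 1/2 × 1.63 × 10^-3 = 8.13 × 10^-4 mol
mass of H2C2O4 = 8.13 × 10^-4 × 90.03 g/mol = 0.0732 g

0.0732 g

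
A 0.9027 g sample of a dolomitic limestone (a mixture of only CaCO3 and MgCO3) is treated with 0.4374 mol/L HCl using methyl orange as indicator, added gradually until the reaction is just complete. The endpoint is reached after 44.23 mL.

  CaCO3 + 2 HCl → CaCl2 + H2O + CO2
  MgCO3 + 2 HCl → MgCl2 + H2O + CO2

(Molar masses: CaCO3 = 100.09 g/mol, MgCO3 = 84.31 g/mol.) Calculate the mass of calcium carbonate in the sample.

0.5528 g

n(HCl) = 0.04423 × 0.4374 = 0.01935 mol
Let x = n(CaCO3), y = n(MgCO3).
Titrant: 2x + 2y = 0.01935;  mass: 100.09x + 84.31y = 0.9027
Solving, x = 5.524 × 10^-3 mol, y = 4.150 × 10^-3 mol
mass of CaCO3 = 5.524 × 10^-3 × 100.09 = 0.5528 g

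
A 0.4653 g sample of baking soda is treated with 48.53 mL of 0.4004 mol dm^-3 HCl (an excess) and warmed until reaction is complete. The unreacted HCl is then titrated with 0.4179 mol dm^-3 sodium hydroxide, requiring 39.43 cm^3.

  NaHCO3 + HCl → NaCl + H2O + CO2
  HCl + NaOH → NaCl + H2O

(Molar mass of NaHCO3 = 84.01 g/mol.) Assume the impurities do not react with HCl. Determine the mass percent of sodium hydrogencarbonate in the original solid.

53.33 %

n(HCl) added = 0.04853 × 0.4004 = 0.01943 mol
n(NaOH) used in back-titration = 0.03943 × 0.4179 = 0.01648 mol
n(HCl) left over = 0.01648 mol (1:1 ratio)
n(HCl) consumed by analyte = 0.01943 − 0.01648 = 2.954 × 10^-3 mol
n(NaHCO3) = 2.954 × 10^-3 mol (1:1 ratio)
mass of NaHCO3 = 2.954 × 10^-3 × 84.01 = 0.2481 g
% NaHCO3 = 0.2481 / 0.4653 × 100 = 53.33 %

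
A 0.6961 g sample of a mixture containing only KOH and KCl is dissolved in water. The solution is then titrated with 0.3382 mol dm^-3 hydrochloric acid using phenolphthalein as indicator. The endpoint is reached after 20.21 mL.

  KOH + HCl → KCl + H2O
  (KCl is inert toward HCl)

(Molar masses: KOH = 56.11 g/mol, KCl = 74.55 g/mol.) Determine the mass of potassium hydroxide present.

n(HCl) = 0.02021 × 0.3382 = 6.835 × 10^-3 mol
Let x = n(KOH), y = n(KCl).
Titrant: 1x = 6.835 × 10^-3;  mass: 56.11x + 74.55y = 0.6961
Solving, x = 6.835 × 10^-3 mol, y = 4.193 × 10^-3 mol
mass of KOH = 6.835 × 10^-3 × 56.11 = 0.3835 g

0.3835 g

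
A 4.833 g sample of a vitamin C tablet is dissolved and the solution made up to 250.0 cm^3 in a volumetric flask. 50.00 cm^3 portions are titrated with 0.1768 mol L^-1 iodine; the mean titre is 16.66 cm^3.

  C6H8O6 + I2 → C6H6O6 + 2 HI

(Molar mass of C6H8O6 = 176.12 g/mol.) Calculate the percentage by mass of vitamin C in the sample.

n(I2) per titration = 0.01666 × 0.1768 = 2.945 × 10^-3 mol
n(C6H8O6) in each aliquot = 2.945 × 10^-3 mol (1:1 ratio)
n(C6H8O6) in the whole flask = 2.945 × 10^-3 × 250.0/50.00 = 0.01473 mol
mass of C6H8O6 = 0.01473 × 176.12 = 2.594 g
% C6H8O6 = 2.594 / 4.833 × 100 = 53.67 %

53.67 %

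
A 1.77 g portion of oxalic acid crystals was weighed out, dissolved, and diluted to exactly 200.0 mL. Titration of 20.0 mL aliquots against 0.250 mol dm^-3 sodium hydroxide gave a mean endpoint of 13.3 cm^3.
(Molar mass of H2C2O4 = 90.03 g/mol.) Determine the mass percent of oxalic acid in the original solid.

H2C2O4 + 2 NaOH → Na2C2O4 + 2 H2O
n(NaOH) per titration = 0.0133 × 0.250 = 3.33 × 10^-3 mol
From the 1:2 ratio, n(H2C2O4) in each aliquot = 1/2 × 3.33 × 10^-3 = 1.66 × 10^-3 mol
n(H2C2O4) in the whole flask = 1.66 × 10^-3 × 200.0/20.0 = 0.0166 mol
mass of H2C2O4 = 0.0166 × 90.03 = 1.50 g
% H2C2O4 = 1.50 / 1.77 × 100 = 84.6 %

84.6 %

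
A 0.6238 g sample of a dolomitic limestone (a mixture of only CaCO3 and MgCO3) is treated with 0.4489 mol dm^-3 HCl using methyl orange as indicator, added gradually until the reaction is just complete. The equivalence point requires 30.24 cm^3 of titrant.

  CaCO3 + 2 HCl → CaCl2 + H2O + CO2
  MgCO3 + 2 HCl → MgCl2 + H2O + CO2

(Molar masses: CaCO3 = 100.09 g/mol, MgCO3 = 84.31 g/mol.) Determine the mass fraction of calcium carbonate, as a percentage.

n(HCl) = 0.03024 × 0.4489 = 0.01357 mol
Let x = n(CaCO3), y = n(MgCO3).
Titrant: 2x + 2y = 0.01357;  mass: 100.09x + 84.31y = 0.6238
Solving, x = 3.267 × 10^-3 mol, y = 3.520 × 10^-3 mol
mass of CaCO3 = 3.267 × 10^-3 × 100.09 = 0.3270 g
% CaCO3 = 0.3270 / 0.6238 × 100 = 52.42 %

52.42 %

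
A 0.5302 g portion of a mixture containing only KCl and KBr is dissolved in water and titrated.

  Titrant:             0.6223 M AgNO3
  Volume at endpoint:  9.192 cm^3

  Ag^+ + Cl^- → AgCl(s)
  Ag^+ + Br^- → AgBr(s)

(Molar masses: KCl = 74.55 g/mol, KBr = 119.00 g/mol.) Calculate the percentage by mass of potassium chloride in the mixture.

n(AgNO3) = 0.009192 × 0.6223 = 5.720 × 10^-3 mol
Let x = n(KCl), y = n(KBr).
Titrant: 1x + 1y = 5.720 × 10^-3;  mass: 74.55x + 119.00y = 0.5302
Solving, x = 3.386 × 10^-3 mol, y = 2.334 × 10^-3 mol
mass of KCl = 3.386 × 10^-3 × 74.55 = 0.2524 g
% KCl = 0.2524 / 0.5302 × 100 = 47.61 %

47.61 %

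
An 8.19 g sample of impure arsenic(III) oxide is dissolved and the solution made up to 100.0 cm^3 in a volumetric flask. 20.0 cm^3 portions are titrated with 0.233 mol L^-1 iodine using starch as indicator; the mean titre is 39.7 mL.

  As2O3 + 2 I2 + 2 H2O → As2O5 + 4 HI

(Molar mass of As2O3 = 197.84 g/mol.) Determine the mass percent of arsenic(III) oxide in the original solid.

55.9 %

n(I2) per titration = 0.0397 × 0.233 = 9.25 × 10^-3 mol
From the 1:2 ratio, n(As2O3) in each aliquot = 1/2 × 9.25 × 10^-3 = 4.63 × 10^-3 mol
n(As2O3) in the whole flask = 4.63 × 10^-3 × 100.0/20.0 = 0.0231 mol
mass of As2O3 = 0.0231 × 197.84 = 4.58 g
% As2O3 = 4.58 / 8.19 × 100 = 55.9 %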